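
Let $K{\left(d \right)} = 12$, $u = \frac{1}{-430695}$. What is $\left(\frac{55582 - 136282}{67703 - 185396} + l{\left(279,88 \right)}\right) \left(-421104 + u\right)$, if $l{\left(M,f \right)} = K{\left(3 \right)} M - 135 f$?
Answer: $\frac{60702212132913353752}{16896595545} \approx 3.5926 \cdot 10^{9}$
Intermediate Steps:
$u = - \frac{1}{430695} \approx -2.3218 \cdot 10^{-6}$
$l{\left(M,f \right)} = - 135 f + 12 M$ ($l{\left(M,f \right)} = 12 M - 135 f = - 135 f + 12 M$)
$\left(\frac{55582 - 136282}{67703 - 185396} + l{\left(279,88 \right)}\right) \left(-421104 + u\right) = \left(\frac{55582 - 136282}{67703 - 185396} + \left(\left(-135\right) 88 + 12 \cdot 279\right)\right) \left(-421104 - \frac{1}{430695}\right) = \left(- \frac{80700}{-117693} + \left(-11880 + 3348\right)\right) \left(- \frac{181367387281}{430695}\right) = \left(\left(-80700\right) \left(- \frac{1}{117693}\right) - 8532\right) \left(- \frac{181367387281}{430695}\right) = \left(\frac{26900}{39231} - 8532\right) \left(- \frac{181367387281}{430695}\right) = \left(- \frac{334691992}{39231}\right) \left(- \frac{181367387281}{430695}\right) = \frac{60702212132913353752}{16896595545}$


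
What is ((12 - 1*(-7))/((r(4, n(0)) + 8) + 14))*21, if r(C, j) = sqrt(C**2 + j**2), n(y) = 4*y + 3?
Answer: 133/9 ≈ 14.778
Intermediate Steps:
n(y) = 3 + 4*y
((12 - 1*(-7))/((r(4, n(0)) + 8) + 14))*21 = ((12 - 1*(-7))/((sqrt(4**2 + (3 + 4*0)**2) + 8) + 14))*21 = ((12 + 7)/((sqrt(16 + (3 + 0)**2) + 8) + 14))*21 = (19/((sqrt(16 + 3**2) + 8) + 14))*21 = (19/((sqrt(16 + 9) + 8) + 14))*21 = (19/((sqrt(25) + 8) + 14))*21 = (19/((5 + 8) + 14))*21 = (19/(13 + 14))*21 = (19/27)*21 = 133/9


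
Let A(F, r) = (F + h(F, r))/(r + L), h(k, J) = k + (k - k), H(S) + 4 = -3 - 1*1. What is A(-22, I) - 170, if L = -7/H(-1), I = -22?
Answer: -28378/169 ≈ -167.92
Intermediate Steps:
H(S) = -8 (H(S) = -4 + (-3 - 1*1) = -4 + (-3 - 1) = -4 - 4 = -8)
L = 7/8 (L = -7/(-8) = -7*(-⅛) = 7/8 ≈ 0.87500)
h(k, J) = k (h(k, J) = k + 0 = k)
A(F, r) = 2*F/(7/8 + r) (A(F, r) = (F + F)/(r + 7/8) = (2*F)/(7/8 + r) = 2*F/(7/8 + r))
A(-22, I) - 170 = 16*(-22)/(7 + 8*(-22)) - 170 = 16*(-22)/(7 - 176) - 170 = 16*(-22)/(-169) - 170 = 16*(-22)*(-1/169) - 170 = 352/169 - 170 = -28378/169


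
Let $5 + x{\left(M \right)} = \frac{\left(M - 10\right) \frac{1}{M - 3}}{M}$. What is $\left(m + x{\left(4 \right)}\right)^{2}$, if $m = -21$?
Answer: $\frac{3025}{4} \approx 756.25$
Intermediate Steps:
$x{\left(M \right)} = -5 + \frac{-10 + M}{M \left(-3 + M\right)}$ ($x{\left(M \right)} = -5 + \frac{\left(M - 10\right) \frac{1}{M - 3}}{M} = -5 + \frac{\left(-10 + M\right) \frac{1}{-3 + M}}{M} = -5 + \frac{\frac{1}{-3 + M} \left(-10 + M\right)}{M} = -5 + \frac{-10 + M}{M \left(-3 + M\right)}$)
$\left(m + x{\left(4 \right)}\right)^{2} = \left(-21 + \frac{-10 - 5 \cdot 4^{2} + 16 \cdot 4}{4 \left(-3 + 4\right)}\right)^{2} = \left(-21 + \frac{-10 - 80 + 64}{4 \cdot 1}\right)^{2} = \left(-21 + \frac{1}{4} \cdot 1 \left(-10 - 80 + 64\right)\right)^{2} = \left(-21 + \frac{1}{4} \cdot 1 \left(-26\right)\right)^{2} = \left(-21 - \frac{13}{2}\right)^{2} = \left(- \frac{55}{2}\right)^{2} = \frac{3025}{4}$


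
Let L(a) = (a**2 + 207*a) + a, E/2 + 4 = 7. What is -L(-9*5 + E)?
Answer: 6591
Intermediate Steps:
E = 6 (E = -8 + 2*7 = -8 + 14 = 6)
L(a) = a**2 + 208*a
-L(-9*5 + E) = -(-9*5 + 6)*(208 + (-9*5 + 6)) = -(-45 + 6)*(208 + (-45 + 6)) = -(-39)*(208 - 39) = -(-39)*169 = -1*(-6591) = 6591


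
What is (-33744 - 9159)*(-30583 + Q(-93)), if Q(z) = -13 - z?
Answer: 1308670209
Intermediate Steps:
(-33744 - 9159)*(-30583 + Q(-93)) = (-33744 - 9159)*(-30583 + (-13 - 1*(-93))) = -42903*(-30583 + (-13 + 93)) = -42903*(-30583 + 80) = -42903*(-30503) = 1308670209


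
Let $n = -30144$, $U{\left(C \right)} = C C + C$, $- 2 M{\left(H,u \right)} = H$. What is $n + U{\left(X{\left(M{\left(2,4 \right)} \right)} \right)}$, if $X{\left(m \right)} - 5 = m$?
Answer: $-30124$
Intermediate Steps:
$M{\left(H,u \right)} = - \frac{H}{2}$
$X{\left(m \right)} = 5 + m$
$U{\left(C \right)} = C + C^{2}$ ($U{\left(C \right)} = C^{2} + C = C + C^{2}$)
$n + U{\left(X{\left(M{\left(2,4 \right)} \right)} \right)} = -30144 + \left(5 - 1\right) \left(1 + \left(5 - 1\right)\right) = -30144 + 4 \left(1 + 4\right) = -30144 + 4 \cdot 5 = -30144 + 20 = -30124$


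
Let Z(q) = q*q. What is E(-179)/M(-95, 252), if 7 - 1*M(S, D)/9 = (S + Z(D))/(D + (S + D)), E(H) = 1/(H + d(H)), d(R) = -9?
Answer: 409/102443832 ≈ 3.9924e-6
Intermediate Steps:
Z(q) = q²
E(H) = 1/(-9 + H) (E(H) = 1/(H - 9) = 1/(-9 + H))
M(S, D) = 63 - 9*(S + D²)/(S + 2*D) (M(S, D) = 63 - 9*(S + D²)/(D + (S + D)) = 63 - 9*(S + D²)/(D + (D + S)) = 63 - 9*(S + D²)/(S + 2*D))
E(-179)/M(-95, 252) = 1/((-9 - 179)*((9*(-1*252² + 6*(-95) + 14*252)/(-95 + 2*252)))) = 1/((-188)*((9*(-1*63504 - 570 + 3528)/(-95 + 504)))) = -409/(9*(-63504 - 570 + 3528))/188 = -1/(188*(9*(1/409)*(-60546))) = -1/(188*(-544914/409)) = -1/188*(-409/544914) = 409/102443832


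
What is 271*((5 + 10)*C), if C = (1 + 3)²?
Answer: 65040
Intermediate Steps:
C = 16 (C = 4² = 16)
271*((5 + 10)*C) = 271*((5 + 10)*16) = 271*(15*16) = 271*240 = 65040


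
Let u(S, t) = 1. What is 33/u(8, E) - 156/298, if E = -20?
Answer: 4839/149 ≈ 32.477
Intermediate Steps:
33/u(8, E) - 156/298 = 33/1 - 156/298 = 33*1 - 156*1/298 = 33 - 78/149 = 4839/149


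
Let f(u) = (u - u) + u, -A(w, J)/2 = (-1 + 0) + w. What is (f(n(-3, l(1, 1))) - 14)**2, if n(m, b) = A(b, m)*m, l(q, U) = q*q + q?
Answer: 64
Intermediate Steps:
A(w, J) = 2 - 2*w (A(w, J) = -2*((-1 + 0) + w) = -2*(-1 + w) = 2 - 2*w)
l(q, U) = q + q**2 (l(q, U) = q**2 + q = q + q**2)
n(m, b) = m*(2 - 2*b) (n(m, b) = (2 - 2*b)*m = m*(2 - 2*b))
f(u) = u (f(u) = 0 + u = u)
(f(n(-3, l(1, 1))) - 14)**2 = (2*(-3)*(1 - (1 + 1)) - 14)**2 = (2*(-3)*(1 - 2) - 14)**2 = (2*(-3)*(-1) - 14)**2 = (6 - 14)**2 = (-8)**2 = 64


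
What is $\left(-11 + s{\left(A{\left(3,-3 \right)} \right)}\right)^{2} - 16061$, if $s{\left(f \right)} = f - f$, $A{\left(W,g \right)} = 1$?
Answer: $-15940$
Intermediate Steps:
$s{\left(f \right)} = 0$
$\left(-11 + s{\left(A{\left(3,-3 \right)} \right)}\right)^{2} - 16061 = \left(-11 + 0\right)^{2} - 16061 = \left(-11\right)^{2} - 16061 = 121 - 16061 = -15940$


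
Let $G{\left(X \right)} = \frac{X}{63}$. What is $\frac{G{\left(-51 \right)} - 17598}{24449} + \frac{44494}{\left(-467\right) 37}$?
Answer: $- \frac{29230396351}{8871539691} \approx -3.2948$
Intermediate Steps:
$G{\left(X \right)} = \frac{X}{63}$ ($G{\left(X \right)} = X \frac{1}{63} = \frac{X}{63}$)
$\frac{G{\left(-51 \right)} - 17598}{24449} + \frac{44494}{\left(-467\right) 37} = \frac{\frac{1}{63} \left(-51\right) - 17598}{24449} + \frac{44494}{\left(-467\right) 37} = \left(- \frac{17}{21} - 17598\right) \frac{1}{24449} + \frac{44494}{-17279} = \left(- \frac{369575}{21}\right) \frac{1}{24449} + 44494 \left(- \frac{1}{17279}\right) = - \frac{369575}{513429} - \frac{44494}{17279} = - \frac{29230396351}{8871539691}$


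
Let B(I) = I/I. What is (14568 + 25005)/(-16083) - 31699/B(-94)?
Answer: -56650510/1787 ≈ -31701.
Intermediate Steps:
B(I) = 1
(14568 + 25005)/(-16083) - 31699/B(-94) = (14568 + 25005)/(-16083) - 31699/1 = 39573*(-1/16083) - 31699*1 = -4397/1787 - 31699 = -56650510/1787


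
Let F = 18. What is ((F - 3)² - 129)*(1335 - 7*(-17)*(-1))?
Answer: 116736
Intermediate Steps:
((F - 3)² - 129)*(1335 - 7*(-17)*(-1)) = ((18 - 3)² - 129)*(1335 - 7*(-17)*(-1)) = (15² - 129)*(1335 + 119*(-1)) = (225 - 129)*(1335 - 119) = 96*1216 = 116736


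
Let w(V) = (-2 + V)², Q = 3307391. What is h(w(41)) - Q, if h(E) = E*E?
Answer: -993950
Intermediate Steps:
h(E) = E²
h(w(41)) - Q = ((-2 + 41)²)² - 1*3307391 = (39²)² - 3307391 = 1521² - 3307391 = 2313441 - 3307391 = -993950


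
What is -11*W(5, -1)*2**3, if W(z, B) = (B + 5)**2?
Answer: -1408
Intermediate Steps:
W(z, B) = (5 + B)**2
-11*W(5, -1)*2**3 = -11*(5 - 1)**2*2**3 = -11*4**2*8 = -11*16*8 = -176*8 = -1408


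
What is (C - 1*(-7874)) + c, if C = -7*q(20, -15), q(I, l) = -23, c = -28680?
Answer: -20645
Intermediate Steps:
C = 161 (C = -7*(-23) = 161)
(C - 1*(-7874)) + c = (161 - 1*(-7874)) - 28680 = (161 + 7874) - 28680 = 8035 - 28680 = -20645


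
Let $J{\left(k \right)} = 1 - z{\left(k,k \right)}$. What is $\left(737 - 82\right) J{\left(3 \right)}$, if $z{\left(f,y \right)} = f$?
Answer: $-1310$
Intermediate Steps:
$J{\left(k \right)} = 1 - k$
$\left(737 - 82\right) J{\left(3 \right)} = \left(737 - 82\right) \left(1 - 3\right) = 655 \left(-2\right) = -1310$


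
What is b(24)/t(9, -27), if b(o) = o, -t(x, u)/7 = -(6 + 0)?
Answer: 4/7 ≈ 0.57143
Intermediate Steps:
t(x, u) = 42 (t(x, u) = -(-7)*(6 + 0) = -(-7)*6 = -7*(-6) = 42)
b(24)/t(9, -27) = 24/42 = 24*(1/42) = 4/7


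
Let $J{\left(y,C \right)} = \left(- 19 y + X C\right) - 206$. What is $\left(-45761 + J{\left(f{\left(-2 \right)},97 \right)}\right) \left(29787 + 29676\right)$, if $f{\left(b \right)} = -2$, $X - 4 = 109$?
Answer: $-2079302184$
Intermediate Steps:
$X = 113$ ($X = 4 + 109 = 113$)
$J{\left(y,C \right)} = -206 - 19 y + 113 C$ ($J{\left(y,C \right)} = \left(- 19 y + 113 C\right) - 206 = -206 - 19 y + 113 C$)
$\left(-45761 + J{\left(f{\left(-2 \right)},97 \right)}\right) \left(29787 + 29676\right) = \left(-45761 - -10793\right) \left(29787 + 29676\right) = \left(-45761 + \left(-206 + 38 + 10961\right)\right) 59463 = \left(-45761 + 10793\right) 59463 = \left(-34968\right) 59463 = -2079302184$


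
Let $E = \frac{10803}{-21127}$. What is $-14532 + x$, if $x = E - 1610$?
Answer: $- \frac{341042837}{21127} \approx -16143.0$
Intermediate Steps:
$E = - \frac{10803}{21127}$ ($E = 10803 \left(- \frac{1}{21127}\right) = - \frac{10803}{21127} \approx -0.51134$)
$x = - \frac{34025273}{21127}$ ($x = - \frac{10803}{21127} - 1610 = - \frac{34025273}{21127} \approx -1610.5$)
$-14532 + x = -14532 - \frac{34025273}{21127} = - \frac{341042837}{21127}$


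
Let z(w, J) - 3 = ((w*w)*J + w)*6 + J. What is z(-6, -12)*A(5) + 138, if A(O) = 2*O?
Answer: -26232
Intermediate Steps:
z(w, J) = 3 + J + 6*w + 6*J*w² (z(w, J) = 3 + (((w*w)*J + w)*6 + J) = 3 + ((w²*J + w)*6 + J) = 3 + ((J*w² + w)*6 + J) = 3 + ((w + J*w²)*6 + J) = 3 + ((6*w + 6*J*w²) + J) = 3 + (J + 6*w + 6*J*w²) = 3 + J + 6*w + 6*J*w²)
z(-6, -12)*A(5) + 138 = (3 - 12 + 6*(-6) + 6*(-12)*(-6)²)*(2*5) + 138 = (3 - 12 - 36 + 6*(-12)*36)*10 + 138 = (3 - 12 - 36 - 2592)*10 + 138 = -2637*10 + 138 = -26370 + 138 = -26232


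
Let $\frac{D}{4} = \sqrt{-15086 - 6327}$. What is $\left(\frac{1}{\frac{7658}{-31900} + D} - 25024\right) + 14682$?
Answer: $- \frac{128773186047980996}{12451478054463} - \frac{1017610000 i \sqrt{437}}{12451478054463} \approx -10342.0 - 0.0017084 i$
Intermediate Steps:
$D = 28 i \sqrt{437}$ ($D = 4 \sqrt{-15086 - 6327} = 4 \sqrt{-21413} = 4 \cdot 7 i \sqrt{437} = 28 i \sqrt{437} \approx 585.33 i$)
$\left(\frac{1}{\frac{7658}{-31900} + D} - 25024\right) + 14682 = \left(\frac{1}{\frac{7658}{-31900} + 28 i \sqrt{437}} - 25024\right) + 14682 = \left(\frac{1}{7658 \left(- \frac{1}{31900}\right) + 28 i \sqrt{437}} - 25024\right) + 14682 = \left(\frac{1}{- \frac{3829}{15950} + 28 i \sqrt{437}} - 25024\right) + 14682 = \left(-25024 + \frac{1}{- \frac{3829}{15950} + 28 i \sqrt{437}}\right) + 14682 = -10342 + \frac{1}{- \frac{3829}{15950} + 28 i \sqrt{437}}$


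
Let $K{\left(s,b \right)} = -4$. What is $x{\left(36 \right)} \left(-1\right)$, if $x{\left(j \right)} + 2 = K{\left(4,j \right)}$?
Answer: $6$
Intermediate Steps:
$x{\left(j \right)} = -6$ ($x{\left(j \right)} = -2 - 4 = -6$)
$x{\left(36 \right)} \left(-1\right) = \left(-6\right) \left(-1\right) = 6$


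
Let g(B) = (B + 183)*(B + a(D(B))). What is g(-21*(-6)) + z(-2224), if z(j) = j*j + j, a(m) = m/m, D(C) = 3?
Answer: 4983195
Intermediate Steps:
a(m) = 1
g(B) = (1 + B)*(183 + B) (g(B) = (B + 183)*(B + 1) = (183 + B)*(1 + B) = (1 + B)*(183 + B))
z(j) = j + j² (z(j) = j² + j = j + j²)
g(-21*(-6)) + z(-2224) = (183 + (-21*(-6))² + 184*(-21*(-6))) - 2224*(1 - 2224) = (183 + (-1*(-126))² + 184*(-1*(-126))) - 2224*(-2223) = (183 + 126² + 184*126) + 4943952 = (183 + 15876 + 23184) + 4943952 = 39243 + 4943952 = 4983195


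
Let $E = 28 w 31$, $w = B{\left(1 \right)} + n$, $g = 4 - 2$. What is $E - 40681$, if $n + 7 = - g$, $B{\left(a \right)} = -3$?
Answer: $-51097$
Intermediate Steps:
$g = 2$ ($g = 4 - 2 = 2$)
$n = -9$ ($n = -7 - 2 = -9$)
$w = -12$ ($w = -3 - 9 = -12$)
$E = -10416$ ($E = 28 \left(-12\right) 31 = \left(-336\right) 31 = -10416$)
$E - 40681 = -10416 - 40681 = -51097$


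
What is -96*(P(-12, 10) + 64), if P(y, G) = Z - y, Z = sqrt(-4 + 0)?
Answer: -7296 - 192*I ≈ -7296.0 - 192.0*I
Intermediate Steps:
Z = 2*I (Z = sqrt(-4) = 2*I ≈ 2.0*I)
P(y, G) = -y + 2*I (P(y, G) = 2*I - y = -y + 2*I)
-96*(P(-12, 10) + 64) = -96*((-1*(-12) + 2*I) + 64) = -96*((12 + 2*I) + 64) = -96*(76 + 2*I) = -7296 - 192*I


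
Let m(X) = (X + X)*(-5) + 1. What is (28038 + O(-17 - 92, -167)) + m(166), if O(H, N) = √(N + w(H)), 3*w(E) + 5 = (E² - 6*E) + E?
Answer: 26379 + 4*√2235/3 ≈ 26442.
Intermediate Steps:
w(E) = -5/3 - 5*E/3 + E²/3 (w(E) = -5/3 + ((E² - 6*E) + E)/3 = -5/3 + (E² - 5*E)/3 = -5/3 + (-5*E/3 + E²/3) = -5/3 - 5*E/3 + E²/3)
m(X) = 1 - 10*X (m(X) = (2*X)*(-5) + 1 = -10*X + 1 = 1 - 10*X)
O(H, N) = √(-5/3 + N - 5*H/3 + H²/3) (O(H, N) = √(N + (-5/3 - 5*H/3 + H²/3)) = √(-5/3 + N - 5*H/3 + H²/3))
(28038 + O(-17 - 92, -167)) + m(166) = (28038 + √(-15 - 15*(-17 - 92) + 3*(-17 - 92)² + 9*(-167))/3) + (1 - 10*166) = (28038 + √(-15 - 15*(-109) + 3*(-109)² - 1503)/3) + (1 - 1660) = (28038 + √(-15 + 1635 + 3*11881 - 1503)/3) - 1659 = (28038 + √(-15 + 1635 + 35643 - 1503)/3) - 1659 = (28038 + √35760/3) - 1659 = (28038 + (4*√2235)/3) - 1659 = (28038 + 4*√2235/3) - 1659 = 26379 + 4*√2235/3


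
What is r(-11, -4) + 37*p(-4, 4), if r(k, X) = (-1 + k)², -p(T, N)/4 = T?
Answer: 736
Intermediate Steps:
p(T, N) = -4*T
r(-11, -4) + 37*p(-4, 4) = (-1 - 11)² + 37*(-4*(-4)) = (-12)² + 37*16 = 144 + 592 = 736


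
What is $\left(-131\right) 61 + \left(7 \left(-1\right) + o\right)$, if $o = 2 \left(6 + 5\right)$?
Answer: $-7976$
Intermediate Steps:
$o = 22$ ($o = 2 \cdot 11 = 22$)
$\left(-131\right) 61 + \left(7 \left(-1\right) + o\right) = \left(-131\right) 61 + \left(7 \left(-1\right) + 22\right) = -7991 + \left(-7 + 22\right) = -7991 + 15 = -7976$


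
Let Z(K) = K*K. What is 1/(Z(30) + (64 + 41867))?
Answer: 1/42831 ≈ 2.3348e-5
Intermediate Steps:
Z(K) = K**2
1/(Z(30) + (64 + 41867)) = 1/(30**2 + (64 + 41867)) = 1/(900 + 41931) = 1/42831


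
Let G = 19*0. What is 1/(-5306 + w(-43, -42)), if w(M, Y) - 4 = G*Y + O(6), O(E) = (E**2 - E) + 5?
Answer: -1/5267 ≈ -0.00018986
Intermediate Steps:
G = 0
O(E) = 5 + E**2 - E
w(M, Y) = 39 (w(M, Y) = 4 + (0*Y + (5 + 6**2 - 1*6)) = 4 + (0 + (5 + 36 - 6)) = 4 + (0 + 35) = 4 + 35 = 39)
1/(-5306 + w(-43, -42)) = 1/(-5306 + 39) = 1/(-5267) = -1/5267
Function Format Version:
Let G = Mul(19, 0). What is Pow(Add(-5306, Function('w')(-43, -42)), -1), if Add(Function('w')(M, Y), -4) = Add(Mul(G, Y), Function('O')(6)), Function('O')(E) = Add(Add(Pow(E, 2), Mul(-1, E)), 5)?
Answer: Rational(-1, 5267) ≈ -0.00018986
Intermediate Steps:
G = 0
Function('O')(E) = Add(5, Pow(E, 2), Mul(-1, E))
Function('w')(M, Y) = 39 (Function('w')(M, Y) = Add(4, Add(Mul(0, Y), Add(5, Pow(6, 2), Mul(-1, 6)))) = Add(4, Add(0, Add(5, 36, -6))) = Add(4, Add(0, 35)) = Add(4, 35) = 39)
Pow(Add(-5306, Function('w')(-43, -42)), -1) = Pow(Add(-5306, 39), -1) = Pow(-5267, -1) = Rational(-1, 5267)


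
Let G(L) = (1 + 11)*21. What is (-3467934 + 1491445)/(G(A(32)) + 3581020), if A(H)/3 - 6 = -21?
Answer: -1976489/3581272 ≈ -0.55190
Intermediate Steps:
A(H) = -45 (A(H) = 18 + 3*(-21) = 18 - 63 = -45)
G(L) = 252 (G(L) = 12*21 = 252)
(-3467934 + 1491445)/(G(A(32)) + 3581020) = (-3467934 + 1491445)/(252 + 3581020) = -1976489/3581272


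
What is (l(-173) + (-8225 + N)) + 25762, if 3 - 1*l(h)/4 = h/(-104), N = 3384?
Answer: 544085/26 ≈ 20926.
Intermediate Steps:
l(h) = 12 + h/26 (l(h) = 12 - 4*h/(-104) = 12 - 4*h*(-1)/104 = 12 - (-1)*h/26 = 12 + h/26)
(l(-173) + (-8225 + N)) + 25762 = ((12 + (1/26)*(-173)) + (-8225 + 3384)) + 25762 = ((12 - 173/26) - 4841) + 25762 = (139/26 - 4841) + 25762 = -125727/26 + 25762 = 544085/26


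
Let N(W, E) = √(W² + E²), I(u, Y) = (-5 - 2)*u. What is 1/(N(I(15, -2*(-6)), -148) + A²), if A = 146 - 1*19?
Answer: 16129/260111712 - √32929/260111712 ≈ 6.1310e-5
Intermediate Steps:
A = 127 (A = 146 - 19 = 127)
I(u, Y) = -7*u
N(W, E) = √(E² + W²)
1/(N(I(15, -2*(-6)), -148) + A²) = 1/(√((-148)² + (-7*15)²) + 127²) = 1/(√(21904 + (-105)²) + 16129) = 1/(√(21904 + 11025) + 16129) = 1/(√32929 + 16129) = 1/(16129 + √32929)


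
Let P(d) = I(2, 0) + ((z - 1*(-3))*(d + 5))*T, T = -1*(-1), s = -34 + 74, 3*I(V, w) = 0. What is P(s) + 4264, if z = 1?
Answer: 4444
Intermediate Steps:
I(V, w) = 0 (I(V, w) = (⅓)*0 = 0)
s = 40
T = 1
P(d) = 20 + 4*d (P(d) = 0 + ((1 - 1*(-3))*(d + 5))*1 = 0 + ((1 + 3)*(5 + d))*1 = 0 + (4*(5 + d))*1 = 0 + (20 + 4*d)*1 = 0 + (20 + 4*d) = 20 + 4*d)
P(s) + 4264 = (20 + 4*40) + 4264 = (20 + 160) + 4264 = 180 + 4264 = 4444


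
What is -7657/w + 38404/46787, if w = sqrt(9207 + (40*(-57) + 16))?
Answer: 38404/46787 - 7657*sqrt(6943)/6943 ≈ -91.073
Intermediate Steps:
w = sqrt(6943) (w = sqrt(9207 + (-2280 + 16)) = sqrt(9207 - 2264) = sqrt(6943) ≈ 83.325)
-7657/w + 38404/46787 = -7657*sqrt(6943)/6943 + 38404/46787 = 38404/46787 - 7657*sqrt(6943)/6943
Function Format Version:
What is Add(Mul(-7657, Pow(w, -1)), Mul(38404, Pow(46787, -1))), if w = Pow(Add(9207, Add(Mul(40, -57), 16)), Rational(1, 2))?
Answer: Add(Rational(38404, 46787), Mul(Rational(-7657, 6943), Pow(6943, Rational(1, 2)))) ≈ -91.073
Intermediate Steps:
w = Pow(6943, Rational(1, 2)) (w = Pow(Add(9207, Add(-2280, 16)), Rational(1, 2)) = Pow(Add(9207, -2264), Rational(1, 2)) = Pow(6943, Rational(1, 2)) ≈ 83.325)
Add(Mul(-7657, Pow(w, -1)), Mul(38404, Pow(46787, -1))) = Add(Mul(-7657, Pow(Pow(6943, Rational(1, 2)), -1)), Mul(38404, Pow(46787, -1))) = Add(Mul(-7657, Mul(Rational(1, 6943), Pow(6943, Rational(1, 2)))), Mul(38404, Rational(1, 46787))) = Add(Mul(Rational(-7657, 6943), Pow(6943, Rational(1, 2))), Rational(38404, 46787)) = Add(Rational(38404, 46787), Mul(Rational(-7657, 6943), Pow(6943, Rational(1, 2))))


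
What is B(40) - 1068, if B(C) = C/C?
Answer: -1067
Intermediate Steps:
B(C) = 1
B(40) - 1068 = 1 - 1068 = -1067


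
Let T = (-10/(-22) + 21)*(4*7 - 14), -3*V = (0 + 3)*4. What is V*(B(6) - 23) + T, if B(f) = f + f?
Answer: 3788/11 ≈ 344.36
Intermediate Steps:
B(f) = 2*f
V = -4 (V = -(0 + 3)*4/3 = -4 ≈ -4.0000)
T = 3304/11 (T = (-10*(-1/22) + 21)*(28 - 14) = (5/11 + 21)*14 = (236/11)*14 = 3304/11 ≈ 300.36)
V*(B(6) - 23) + T = -4*(2*6 - 23) + 3304/11 = -4*(12 - 23) + 3304/11 = -4*(-11) + 3304/11 = 44 + 3304/11 = 3788/11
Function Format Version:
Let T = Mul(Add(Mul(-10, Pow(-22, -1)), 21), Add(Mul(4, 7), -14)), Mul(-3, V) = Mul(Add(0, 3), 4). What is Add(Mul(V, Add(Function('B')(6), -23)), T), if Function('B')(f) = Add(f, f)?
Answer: Rational(3788, 11) ≈ 344.36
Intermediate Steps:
Function('B')(f) = Mul(2, f)
V = -4 (V = Mul(Rational(-1, 3), Mul(Add(0, 3), 4)) = Mul(Rational(-1, 3), Mul(3, 4)) = Mul(Rational(-1, 3), 12) = -4)
T = Rational(3304, 11) (T = Mul(Add(Mul(-10, Rational(-1, 22)), 21), Add(28, -14)) = Mul(Add(Rational(5, 11), 21), 14) = Mul(Rational(236, 11), 14) = Rational(3304, 11) ≈ 300.36)
Add(Mul(V, Add(Function('B')(6), -23)), T) = Add(Mul(-4, Add(Mul(2, 6), -23)), Rational(3304, 11)) = Add(Mul(-4, Add(12, -23)), Rational(3304, 11)) = Add(Mul(-4, -11), Rational(3304, 11)) = Add(44, Rational(3304, 11)) = Rational(3788, 11)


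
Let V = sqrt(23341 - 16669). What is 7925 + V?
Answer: 7925 + 4*sqrt(417) ≈ 8006.7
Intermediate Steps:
V = 4*sqrt(417) (V = sqrt(6672) = 4*sqrt(417) ≈ 81.682)
7925 + V = 7925 + 4*sqrt(417)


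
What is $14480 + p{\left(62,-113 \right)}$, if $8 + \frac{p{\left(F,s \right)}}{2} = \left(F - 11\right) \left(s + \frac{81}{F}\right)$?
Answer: $\frac{95209}{31} \approx 3071.3$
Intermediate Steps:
$p{\left(F,s \right)} = -16 + 2 \left(-11 + F\right) \left(s + \frac{81}{F}\right)$ ($p{\left(F,s \right)} = -16 + 2 \left(F - 11\right) \left(s + \frac{81}{F}\right) = -16 + 2 \left(-11 + F\right) \left(s + \frac{81}{F}\right)$)
$14480 + p{\left(62,-113 \right)} = 14480 + \left(146 - \frac{1782}{62} - -2486 + 2 \cdot 62 \left(-113\right)\right) = 14480 + \left(146 - \frac{891}{31} + 2486 - 14012\right) = 14480 - \frac{353671}{31} = \frac{95209}{31}$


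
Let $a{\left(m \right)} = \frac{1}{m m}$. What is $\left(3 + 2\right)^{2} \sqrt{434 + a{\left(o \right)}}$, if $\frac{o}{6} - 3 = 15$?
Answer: $\frac{25 \sqrt{5062177}}{108} \approx 520.82$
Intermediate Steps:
$o = 108$ ($o = 18 + 6 \cdot 15 = 18 + 90 = 108$)
$a{\left(m \right)} = \frac{1}{m^{2}}$
$\left(3 + 2\right)^{2} \sqrt{434 + a{\left(o \right)}} = \left(3 + 2\right)^{2} \sqrt{434 + \frac{1}{11664}} = 5^{2} \sqrt{434 + \frac{1}{11664}} = 25 \sqrt{\frac{5062177}{11664}} = 25 \frac{\sqrt{5062177}}{108} = \frac{25 \sqrt{5062177}}{108}$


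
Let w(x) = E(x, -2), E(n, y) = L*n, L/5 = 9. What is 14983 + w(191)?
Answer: 23578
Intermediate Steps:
L = 45 (L = 5*9 = 45)
E(n, y) = 45*n
w(x) = 45*x
14983 + w(191) = 14983 + 45*191 = 14983 + 8595 = 23578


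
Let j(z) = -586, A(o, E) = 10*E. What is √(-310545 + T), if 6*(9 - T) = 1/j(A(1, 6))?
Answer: 5*I*√38389255257/1758 ≈ 557.26*I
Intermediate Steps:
T = 31645/3516 (T = 9 - ⅙/(-586) = 9 - ⅙*(-1/586) = 9 + 1/3516 = 31645/3516 ≈ 9.0003)
√(-310545 + T) = √(-310545 + 31645/3516) = √(-1091844575/3516) = 5*I*√38389255257/1758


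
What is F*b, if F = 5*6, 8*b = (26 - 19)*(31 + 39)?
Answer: 3675/2 ≈ 1837.5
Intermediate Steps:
b = 245/4 (b = ((26 - 19)*(31 + 39))/8 = (7*70)/8 = (⅛)*490 = 245/4 ≈ 61.250)
F = 30
F*b = 30*(245/4) = 3675/2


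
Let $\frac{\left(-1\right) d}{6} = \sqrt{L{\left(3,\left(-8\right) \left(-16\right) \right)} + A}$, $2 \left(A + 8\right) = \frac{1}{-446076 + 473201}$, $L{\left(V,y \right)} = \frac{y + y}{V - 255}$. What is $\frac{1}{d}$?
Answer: $\frac{5 i \sqrt{9552320470}}{8803982} \approx 0.055507 i$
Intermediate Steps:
$L{\left(V,y \right)} = \frac{2 y}{-255 + V}$
$A = - \frac{433999}{54250}$ ($A = -8 + \frac{1}{2 \left(-446076 + 473201\right)} = -8 + \frac{1}{2 \cdot 27125} = -8 + \frac{1}{2} \cdot \frac{1}{27125} = -8 + \frac{1}{54250} = - \frac{433999}{54250} \approx -8.0$)
$d = - \frac{i \sqrt{9552320470}}{5425}$ ($d = - 6 \sqrt{\frac{2 \left(\left(-8\right) \left(-16\right)\right)}{-255 + 3} - \frac{433999}{54250}} = - 6 \sqrt{2 \cdot 128 \frac{1}{-252} - \frac{433999}{54250}} = - 6 \sqrt{2 \cdot 128 \left(- \frac{1}{252}\right) - \frac{433999}{54250}} = - 6 \sqrt{- \frac{64}{63} - \frac{433999}{54250}} = - 6 \sqrt{- \frac{4401991}{488250}} = - 6 \frac{i \sqrt{9552320470}}{32550} = - \frac{i \sqrt{9552320470}}{5425} \approx - 18.016 i$)
$\frac{1}{d} = \frac{1}{\left(- \frac{1}{5425}\right) i \sqrt{9552320470}} = \frac{5 i \sqrt{9552320470}}{8803982}$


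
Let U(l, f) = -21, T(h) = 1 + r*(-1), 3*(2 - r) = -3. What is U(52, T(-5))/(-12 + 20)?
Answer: -21/8 ≈ -2.6250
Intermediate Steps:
r = 3 (r = 2 - ⅓*(-3) = 2 + 1 = 3)
T(h) = -2 (T(h) = 1 + 3*(-1) = 1 - 3 = -2)
U(52, T(-5))/(-12 + 20) = -21/(-12 + 20) = -21/8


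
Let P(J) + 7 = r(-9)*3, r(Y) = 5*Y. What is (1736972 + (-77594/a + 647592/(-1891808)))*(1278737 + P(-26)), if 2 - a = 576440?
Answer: 151368478370181295663855/68156876244 ≈ 2.2209e+12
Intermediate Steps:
a = -576438 (a = 2 - 1*576440 = 2 - 576440 = -576438)
P(J) = -142 (P(J) = -7 + (5*(-9))*3 = -7 - 45*3 = -7 - 135 = -142)
(1736972 + (-77594/a + 647592/(-1891808)))*(1278737 + P(-26)) = (1736972 + (-77594/(-576438) + 647592/(-1891808)))*(1278737 - 142) = (1736972 + (-77594*(-1/576438) + 647592*(-1/1891808)))*1278595 = (1736972 + (38797/288219 - 80949/236476))*1278595 = (1736972 - 14156480459/68156876244)*1278595 = (118386571486812709/68156876244)*1278595 = 151368478370181295663855/68156876244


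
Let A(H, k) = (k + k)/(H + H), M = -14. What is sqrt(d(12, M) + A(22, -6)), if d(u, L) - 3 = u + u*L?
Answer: I*sqrt(18546)/11 ≈ 12.38*I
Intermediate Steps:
A(H, k) = k/H (A(H, k) = (2*k)/((2*H)) = (2*k)*(1/(2*H)) = k/H)
d(u, L) = 3 + u + L*u (d(u, L) = 3 + (u + u*L) = 3 + (u + L*u) = 3 + u + L*u)
sqrt(d(12, M) + A(22, -6)) = sqrt((3 + 12 - 14*12) - 6/22) = sqrt((3 + 12 - 168) - 6*1/22) = sqrt(-153 - 3/11) = sqrt(-1686/11) = I*sqrt(18546)/11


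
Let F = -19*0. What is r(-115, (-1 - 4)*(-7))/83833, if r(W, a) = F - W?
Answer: 115/83833 ≈ 0.0013718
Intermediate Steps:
F = 0
r(W, a) = -W (r(W, a) = 0 - W = -W)
r(-115, (-1 - 4)*(-7))/83833 = -1*(-115)/83833 = 115*(1/83833) = 115/83833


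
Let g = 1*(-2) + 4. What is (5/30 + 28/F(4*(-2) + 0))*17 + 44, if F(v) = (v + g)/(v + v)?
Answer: 7897/6 ≈ 1316.2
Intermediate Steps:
g = 2 (g = -2 + 4 = 2)
F(v) = (2 + v)/(2*v) (F(v) = (v + 2)/(v + v) = (2 + v)/((2*v)) = (2 + v)*(1/(2*v)) = (2 + v)/(2*v))
(5/30 + 28/F(4*(-2) + 0))*17 + 44 = (5/30 + 28/(((2 + (4*(-2) + 0))/(2*(4*(-2) + 0)))))*17 + 44 = (5*(1/30) + 28/(((2 + (-8 + 0))/(2*(-8 + 0)))))*17 + 44 = (1/6 + 28/(((1/2)*(2 - 8)/(-8))))*17 + 44 = (1/6 + 28/(((1/2)*(-1/8)*(-6))))*17 + 44 = (1/6 + 28/(3/8))*17 + 44 = (1/6 + 28*(8/3))*17 + 44 = (1/6 + 224/3)*17 + 44 = (449/6)*17 + 44 = 7633/6 + 44 = 7897/6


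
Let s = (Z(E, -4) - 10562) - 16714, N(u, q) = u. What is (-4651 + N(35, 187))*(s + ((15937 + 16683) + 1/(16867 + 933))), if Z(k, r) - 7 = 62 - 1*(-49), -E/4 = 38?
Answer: -56098017777/2225 ≈ -2.5213e+7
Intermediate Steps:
E = -152 (E = -4*38 = -152)
Z(k, r) = 118 (Z(k, r) = 7 + (62 - 1*(-49)) = 7 + (62 + 49) = 7 + 111 = 118)
s = -27158 (s = (118 - 10562) - 16714 = -10444 - 16714 = -27158)
(-4651 + N(35, 187))*(s + ((15937 + 16683) + 1/(16867 + 933))) = (-4651 + 35)*(-27158 + ((15937 + 16683) + 1/(16867 + 933))) = -4616*(-27158 + (32620 + 1/17800)) = -4616*(-27158 + 580636001/17800) = -4616*97223601/17800 = -56098017777/2225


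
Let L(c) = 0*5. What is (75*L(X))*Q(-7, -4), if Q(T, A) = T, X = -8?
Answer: 0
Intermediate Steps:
L(c) = 0
(75*L(X))*Q(-7, -4) = (75*0)*(-7) = 0*(-7) = 0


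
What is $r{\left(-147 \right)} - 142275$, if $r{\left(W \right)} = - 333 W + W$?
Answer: $-93471$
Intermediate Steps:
$r{\left(W \right)} = - 332 W$
$r{\left(-147 \right)} - 142275 = \left(-332\right) \left(-147\right) - 142275 = 48804 - 142275 = -93471$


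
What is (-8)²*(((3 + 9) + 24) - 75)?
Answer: -2496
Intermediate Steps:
(-8)²*(((3 + 9) + 24) - 75) = 64*((12 + 24) - 75) = 64*(36 - 75) = 64*(-39) = -2496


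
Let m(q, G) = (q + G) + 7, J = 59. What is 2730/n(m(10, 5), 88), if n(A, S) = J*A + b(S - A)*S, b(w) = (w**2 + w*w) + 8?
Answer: 1365/384329 ≈ 0.0035516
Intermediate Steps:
b(w) = 8 + 2*w**2 (b(w) = (w**2 + w**2) + 8 = 2*w**2 + 8 = 8 + 2*w**2)
m(q, G) = 7 + G + q (m(q, G) = (G + q) + 7 = 7 + G + q)
n(A, S) = 59*A + S*(8 + 2*(S - A)**2) (n(A, S) = 59*A + (8 + 2*(S - A)**2)*S = 59*A + S*(8 + 2*(S - A)**2))
2730/n(m(10, 5), 88) = 2730/(59*(7 + 5 + 10) + 2*88*(4 + ((7 + 5 + 10) - 1*88)**2)) = 2730/(59*22 + 2*88*(4 + (22 - 88)**2)) = 2730/(1298 + 2*88*(4 + (-66)**2)) = 2730/(1298 + 2*88*(4 + 4356)) = 2730/(1298 + 2*88*4360) = 2730/(1298 + 767360) = 2730/768658 = 2730*(1/768658) = 1365/384329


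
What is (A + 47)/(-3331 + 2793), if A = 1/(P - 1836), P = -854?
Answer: -126429/1447220 ≈ -0.087360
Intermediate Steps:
A = -1/2690 (A = 1/(-854 - 1836) = 1/(-2690) = -1/2690 ≈ -0.00037175)
(A + 47)/(-3331 + 2793) = (-1/2690 + 47)/(-3331 + 2793) = (126429/2690)/(-538) = (126429/2690)*(-1/538) = -126429/1447220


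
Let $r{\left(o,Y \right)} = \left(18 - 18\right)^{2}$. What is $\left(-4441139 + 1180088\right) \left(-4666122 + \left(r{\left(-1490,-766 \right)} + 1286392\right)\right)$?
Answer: $11021471896230$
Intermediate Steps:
$r{\left(o,Y \right)} = 0$ ($r{\left(o,Y \right)} = 0^{2} = 0$)
$\left(-4441139 + 1180088\right) \left(-4666122 + \left(r{\left(-1490,-766 \right)} + 1286392\right)\right) = \left(-4441139 + 1180088\right) \left(-4666122 + \left(0 + 1286392\right)\right) = - 3261051 \left(-4666122 + 1286392\right) = \left(-3261051\right) \left(-3379730\right) = 11021471896230$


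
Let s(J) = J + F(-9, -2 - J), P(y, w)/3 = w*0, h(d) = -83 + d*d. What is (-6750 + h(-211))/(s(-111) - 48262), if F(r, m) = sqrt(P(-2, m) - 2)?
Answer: -1823081624/2339947131 - 37688*I*sqrt(2)/2339947131 ≈ -0.77911 - 2.2778e-5*I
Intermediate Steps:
h(d) = -83 + d**2
P(y, w) = 0 (P(y, w) = 3*(w*0) = 3*0 = 0)
F(r, m) = I*sqrt(2) (F(r, m) = sqrt(0 - 2) = sqrt(-2) = I*sqrt(2))
s(J) = J + I*sqrt(2)
(-6750 + h(-211))/(s(-111) - 48262) = (-6750 + (-83 + (-211)**2))/((-111 + I*sqrt(2)) - 48262) = (-6750 + (-83 + 44521))/(-48373 + I*sqrt(2)) = (-6750 + 44438)/(-48373 + I*sqrt(2)) = 37688/(-48373 + I*sqrt(2))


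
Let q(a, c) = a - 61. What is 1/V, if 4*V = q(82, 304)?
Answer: 4/21 ≈ 0.19048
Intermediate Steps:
q(a, c) = -61 + a
V = 21/4 (V = (-61 + 82)/4 = (1/4)*21 = 21/4 ≈ 5.2500)
1/V = 1/(21/4) = 4/21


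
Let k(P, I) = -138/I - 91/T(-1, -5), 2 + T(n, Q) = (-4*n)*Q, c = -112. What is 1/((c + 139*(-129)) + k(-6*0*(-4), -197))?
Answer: -4334/78177399 ≈ -5.5438e-5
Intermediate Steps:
T(n, Q) = -2 - 4*Q*n (T(n, Q) = -2 + (-4*n)*Q = -2 - 4*Q*n)
k(P, I) = 91/22 - 138/I (k(P, I) = -138/I - 91/(-2 - 4*(-5)*(-1)) = -138/I - 91/(-2 - 20) = -138/I - 91/(-22) = -138/I - 91*(-1/22) = -138/I + 91/22 = 91/22 - 138/I)
1/((c + 139*(-129)) + k(-6*0*(-4), -197)) = 1/((-112 + 139*(-129)) + (91/22 - 138/(-197))) = 1/((-112 - 17931) + (91/22 - 138*(-1/197))) = 1/(-18043 + (91/22 + 138/197)) = 1/(-18043 + 20963/4334) = 1/(-78177399/4334) = -4334/78177399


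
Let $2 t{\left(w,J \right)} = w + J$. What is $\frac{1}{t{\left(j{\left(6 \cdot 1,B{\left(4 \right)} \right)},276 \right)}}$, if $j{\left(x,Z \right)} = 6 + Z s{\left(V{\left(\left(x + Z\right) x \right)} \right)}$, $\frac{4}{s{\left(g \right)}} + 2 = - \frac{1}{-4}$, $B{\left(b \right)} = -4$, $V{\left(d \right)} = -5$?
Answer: $\frac{7}{1019} \approx 0.0068695$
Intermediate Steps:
$s{\left(g \right)} = - \frac{16}{7}$ ($s{\left(g \right)} = \frac{4}{-2 - \frac{1}{-4}} = \frac{4}{-2 - - \frac{1}{4}} = \frac{4}{-2 + \frac{1}{4}} = \frac{4}{- \frac{7}{4}} = 4 \left(- \frac{4}{7}\right) = - \frac{16}{7}$)
$j{\left(x,Z \right)} = 6 - \frac{16 Z}{7}$ ($j{\left(x,Z \right)} = 6 + Z \left(- \frac{16}{7}\right) = 6 - \frac{16 Z}{7}$)
$t{\left(w,J \right)} = \frac{J}{2} + \frac{w}{2}$ ($t{\left(w,J \right)} = \frac{w + J}{2} = \frac{J + w}{2} = \frac{J}{2} + \frac{w}{2}$)
$\frac{1}{t{\left(j{\left(6 \cdot 1,B{\left(4 \right)} \right)},276 \right)}} = \frac{1}{\frac{1}{2} \cdot 276 + \frac{6 - - \frac{64}{7}}{2}} = \frac{1}{138 + \frac{6 + \frac{64}{7}}{2}} = \frac{1}{138 + \frac{1}{2} \cdot \frac{106}{7}} = \frac{1}{138 + \frac{53}{7}} = \frac{1}{\frac{1019}{7}} = \frac{7}{1019}$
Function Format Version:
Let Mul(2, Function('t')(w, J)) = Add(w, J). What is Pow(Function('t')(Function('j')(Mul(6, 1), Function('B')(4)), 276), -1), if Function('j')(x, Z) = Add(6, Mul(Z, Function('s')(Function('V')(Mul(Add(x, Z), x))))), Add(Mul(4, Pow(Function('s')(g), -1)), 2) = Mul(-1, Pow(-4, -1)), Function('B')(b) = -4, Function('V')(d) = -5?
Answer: Rational(7, 1019) ≈ 0.0068695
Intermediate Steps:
Function('s')(g) = Rational(-16, 7) (Function('s')(g) = Mul(4, Pow(Add(-2, Mul(-1, Pow(-4, -1))), -1)) = Mul(4, Pow(Add(-2, Mul(-1, Rational(-1, 4))), -1)) = Mul(4, Pow(Add(-2, Rational(1, 4)), -1)) = Mul(4, Pow(Rational(-7, 4), -1)) = Mul(4, Rational(-4, 7)) = Rational(-16, 7))
Function('j')(x, Z) = Add(6, Mul(Rational(-16, 7), Z)) (Function('j')(x, Z) = Add(6, Mul(Z, Rational(-16, 7))) = Add(6, Mul(Rational(-16, 7), Z)))
Function('t')(w, J) = Add(Mul(Rational(1, 2), J), Mul(Rational(1, 2), w)) (Function('t')(w, J) = Mul(Rational(1, 2), Add(w, J)) = Mul(Rational(1, 2), Add(J, w)) = Add(Mul(Rational(1, 2), J), Mul(Rational(1, 2), w)))
Pow(Function('t')(Function('j')(Mul(6, 1), Function('B')(4)), 276), -1) = Pow(Add(Mul(Rational(1, 2), 276), Mul(Rational(1, 2), Add(6, Mul(Rational(-16, 7), -4)))), -1) = Pow(Add(138, Mul(Rational(1, 2), Add(6, Rational(64, 7)))), -1) = Pow(Add(138, Mul(Rational(1, 2), Rational(106, 7))), -1) = Pow(Add(138, Rational(53, 7)), -1) = Pow(Rational(1019, 7), -1) = Rational(7, 1019)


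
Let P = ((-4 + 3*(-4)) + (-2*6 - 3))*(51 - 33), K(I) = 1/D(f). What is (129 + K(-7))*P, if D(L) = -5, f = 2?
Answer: -359352/5 ≈ -71870.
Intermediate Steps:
K(I) = -⅕ (K(I) = 1/(-5) = -⅕)
P = -558 (P = ((-4 - 12) + (-12 - 3))*18 = (-16 - 15)*18 = -31*18 = -558)
(129 + K(-7))*P = (129 - ⅕)*(-558) = (644/5)*(-558) = -359352/5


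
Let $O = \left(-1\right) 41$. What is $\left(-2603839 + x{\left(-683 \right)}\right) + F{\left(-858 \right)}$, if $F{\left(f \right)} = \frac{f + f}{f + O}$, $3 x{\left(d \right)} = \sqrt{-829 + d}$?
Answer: $- \frac{2340849545}{899} + 2 i \sqrt{42} \approx -2.6038 \cdot 10^{6} + 12.961 i$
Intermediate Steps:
$x{\left(d \right)} = \frac{\sqrt{-829 + d}}{3}$
$O = -41$
$F{\left(f \right)} = \frac{2 f}{-41 + f}$ ($F{\left(f \right)} = \frac{f + f}{f - 41} = \frac{2 f}{-41 + f}$)
$\left(-2603839 + x{\left(-683 \right)}\right) + F{\left(-858 \right)} = \left(-2603839 + \frac{\sqrt{-829 - 683}}{3}\right) + 2 \left(-858\right) \frac{1}{-41 - 858} = \left(-2603839 + \frac{\sqrt{-1512}}{3}\right) + 2 \left(-858\right) \frac{1}{-899} = \left(-2603839 + \frac{6 i \sqrt{42}}{3}\right) + 2 \left(-858\right) \left(- \frac{1}{899}\right) = \left(-2603839 + 2 i \sqrt{42}\right) + \frac{1716}{899} = - \frac{2340849545}{899} + 2 i \sqrt{42}$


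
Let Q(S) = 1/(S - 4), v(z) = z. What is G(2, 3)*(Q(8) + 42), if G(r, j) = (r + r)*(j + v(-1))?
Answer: 338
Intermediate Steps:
G(r, j) = 2*r*(-1 + j) (G(r, j) = (r + r)*(j - 1) = (2*r)*(-1 + j) = 2*r*(-1 + j))
Q(S) = 1/(-4 + S)
G(2, 3)*(Q(8) + 42) = (2*2*(-1 + 3))*(1/(-4 + 8) + 42) = (2*2*2)*(1/4 + 42) = 8*(¼ + 42) = 8*(169/4) = 338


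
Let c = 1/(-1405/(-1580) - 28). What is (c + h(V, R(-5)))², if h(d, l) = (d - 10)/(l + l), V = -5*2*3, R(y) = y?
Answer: 1152738304/73393489 ≈ 15.706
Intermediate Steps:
c = -316/8567 (c = 1/(-1405*(-1/1580) - 28) = 1/(281/316 - 28) = 1/(-8567/316) = -316/8567 ≈ -0.036886)
V = -30 (V = -10*3 = -30)
h(d, l) = (-10 + d)/(2*l) (h(d, l) = (-10 + d)/((2*l)) = (-10 + d)*(1/(2*l)) = (-10 + d)/(2*l))
(c + h(V, R(-5)))² = (-316/8567 + (½)*(-10 - 30)/(-5))² = (-316/8567 + (½)*(-⅕)*(-40))² = (-316/8567 + 4)² = (33952/8567)² = 1152738304/73393489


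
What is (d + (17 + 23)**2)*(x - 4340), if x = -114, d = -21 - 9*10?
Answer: -6632006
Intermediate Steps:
d = -111 (d = -21 - 90 = -111)
(d + (17 + 23)**2)*(x - 4340) = (-111 + (17 + 23)**2)*(-114 - 4340) = (-111 + 40**2)*(-4454) = (-111 + 1600)*(-4454) = 1489*(-4454) = -6632006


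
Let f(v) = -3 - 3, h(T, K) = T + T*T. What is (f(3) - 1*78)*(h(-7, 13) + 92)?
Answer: -11256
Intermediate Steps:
h(T, K) = T + T²
f(v) = -6
(f(3) - 1*78)*(h(-7, 13) + 92) = (-6 - 1*78)*(-7*(1 - 7) + 92) = (-6 - 78)*(-7*(-6) + 92) = -84*(42 + 92) = -84*134 = -11256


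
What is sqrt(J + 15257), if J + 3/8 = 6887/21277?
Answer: sqrt(110511749768458)/85108 ≈ 123.52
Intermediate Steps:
J = -8735/170216 (J = -3/8 + 6887/21277 = -8735/170216 ≈ -0.051317)
sqrt(J + 15257) = sqrt(-8735/170216 + 15257) = sqrt(2596976777/170216) = sqrt(110511749768458)/85108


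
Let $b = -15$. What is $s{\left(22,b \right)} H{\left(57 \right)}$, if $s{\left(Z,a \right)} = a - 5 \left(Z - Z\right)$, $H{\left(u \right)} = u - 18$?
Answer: $-585$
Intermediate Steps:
$H{\left(u \right)} = -18 + u$
$s{\left(Z,a \right)} = a$ ($s{\left(Z,a \right)} = a - 0 = a + 0 = a$)
$s{\left(22,b \right)} H{\left(57 \right)} = - 15 \left(-18 + 57\right) = \left(-15\right) 39 = -585$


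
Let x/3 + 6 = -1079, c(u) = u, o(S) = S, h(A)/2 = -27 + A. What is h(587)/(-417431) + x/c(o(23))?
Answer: -194109095/1371559 ≈ -141.52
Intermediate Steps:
h(A) = -54 + 2*A (h(A) = 2*(-27 + A) = -54 + 2*A)
x = -3255 (x = -18 + 3*(-1079) = -18 - 3237 = -3255)
h(587)/(-417431) + x/c(o(23)) = (-54 + 2*587)/(-417431) - 3255/23 = (-54 + 1174)*(-1/417431) - 3255*1/23 = 1120*(-1/417431) - 3255/23 = -160/59633 - 3255/23 = -194109095/1371559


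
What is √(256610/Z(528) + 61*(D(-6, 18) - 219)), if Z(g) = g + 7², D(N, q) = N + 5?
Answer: I*√4319843210/577 ≈ 113.91*I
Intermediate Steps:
D(N, q) = 5 + N
Z(g) = 49 + g (Z(g) = g + 49 = 49 + g)
√(256610/Z(528) + 61*(D(-6, 18) - 219)) = √(256610/(49 + 528) + 61*((5 - 6) - 219)) = √(256610/577 + 61*(-1 - 219)) = √(256610*(1/577) + 61*(-220)) = √(256610/577 - 13420) = √(-7486730/577) = I*√4319843210/577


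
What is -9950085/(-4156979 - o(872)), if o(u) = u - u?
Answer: 9950085/4156979 ≈ 2.3936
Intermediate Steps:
o(u) = 0
-9950085/(-4156979 - o(872)) = -9950085/(-4156979 - 1*0) = -9950085/(-4156979 + 0) = -9950085/(-4156979) = -9950085*(-1/4156979) = 9950085/4156979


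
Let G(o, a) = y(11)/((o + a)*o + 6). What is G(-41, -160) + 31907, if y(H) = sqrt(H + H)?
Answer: 31907 + sqrt(22)/8247 ≈ 31907.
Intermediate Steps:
y(H) = sqrt(2)*sqrt(H) (y(H) = sqrt(2*H) = sqrt(2)*sqrt(H))
G(o, a) = sqrt(22)/(6 + o*(a + o)) (G(o, a) = (sqrt(2)*sqrt(11))/((o + a)*o + 6) = sqrt(22)/((a + o)*o + 6) = sqrt(22)/(o*(a + o) + 6) = sqrt(22)/(6 + o*(a + o)))
G(-41, -160) + 31907 = sqrt(22)/(6 + (-41)**2 - 160*(-41)) + 31907 = sqrt(22)/(6 + 1681 + 6560) + 31907 = sqrt(22)/8247 + 31907 = 31907 + sqrt(22)/8247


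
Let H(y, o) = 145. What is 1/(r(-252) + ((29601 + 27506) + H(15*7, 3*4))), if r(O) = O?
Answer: 1/57000 ≈ 1.7544e-5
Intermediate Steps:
1/(r(-252) + ((29601 + 27506) + H(15*7, 3*4))) = 1/(-252 + ((29601 + 27506) + 145)) = 1/(-252 + (57107 + 145)) = 1/(-252 + 57252) = 1/57000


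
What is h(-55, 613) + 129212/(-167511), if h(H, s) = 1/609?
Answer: -8724733/11334911 ≈ -0.76972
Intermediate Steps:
h(H, s) = 1/609
h(-55, 613) + 129212/(-167511) = 1/609 + 129212/(-167511) = 1/609 + 129212*(-1/167511) = 1/609 - 129212/167511 = -8724733/11334911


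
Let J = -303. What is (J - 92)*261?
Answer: -103095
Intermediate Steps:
(J - 92)*261 = (-303 - 92)*261 = -395*261 = -103095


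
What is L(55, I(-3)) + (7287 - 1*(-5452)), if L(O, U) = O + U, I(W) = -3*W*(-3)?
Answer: 12767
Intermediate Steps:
I(W) = 9*W
L(55, I(-3)) + (7287 - 1*(-5452)) = (55 + 9*(-3)) + (7287 - 1*(-5452)) = (55 - 27) + (7287 + 5452) = 28 + 12739 = 12767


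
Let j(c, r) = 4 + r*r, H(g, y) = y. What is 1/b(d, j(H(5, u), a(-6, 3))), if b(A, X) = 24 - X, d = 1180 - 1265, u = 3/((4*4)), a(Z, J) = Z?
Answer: -1/16 ≈ -0.062500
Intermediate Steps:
u = 3/16 ≈ 0.18750
j(c, r) = 4 + r**2
d = -85
1/b(d, j(H(5, u), a(-6, 3))) = 1/(24 - (4 + (-6)**2)) = 1/(24 - (4 + 36)) = 1/(24 - 1*40) = 1/(24 - 40) = 1/(-16) = -1/16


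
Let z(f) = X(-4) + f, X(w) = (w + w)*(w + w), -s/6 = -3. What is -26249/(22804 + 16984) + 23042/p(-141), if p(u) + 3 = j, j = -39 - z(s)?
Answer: -230012493/1233428 ≈ -186.48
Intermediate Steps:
s = 18 (s = -6*(-3) = 18)
X(w) = 4*w**2 (X(w) = (2*w)*(2*w) = 4*w**2)
z(f) = 64 + f (z(f) = 4*(-4)**2 + f = 4*16 + f = 64 + f)
j = -121 (j = -39 - (64 + 18) = -39 - 1*82 = -39 - 82 = -121)
p(u) = -124 (p(u) = -3 - 121 = -124)
-26249/(22804 + 16984) + 23042/p(-141) = -26249/(22804 + 16984) + 23042/(-124) = -26249/39788 + 23042*(-1/124) = -26249*1/39788 - 11521/62 = -26249/39788 - 11521/62 = -230012493/1233428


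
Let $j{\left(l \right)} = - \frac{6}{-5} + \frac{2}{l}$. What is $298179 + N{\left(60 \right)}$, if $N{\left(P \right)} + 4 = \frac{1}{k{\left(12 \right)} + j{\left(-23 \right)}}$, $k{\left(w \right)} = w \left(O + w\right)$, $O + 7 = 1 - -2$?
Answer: $\frac{3330018515}{11168} \approx 2.9818 \cdot 10^{5}$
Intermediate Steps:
$j{\left(l \right)} = \frac{6}{5} + \frac{2}{l}$ ($j{\left(l \right)} = \left(-6\right) \left(- \frac{1}{5}\right) + \frac{2}{l} = \frac{6}{5} + \frac{2}{l}$)
$O = -4$ ($O = -7 + \left(1 - -2\right) = -7 + \left(1 + 2\right) = -7 + 3 = -4$)
$k{\left(w \right)} = w \left(-4 + w\right)$
$N{\left(P \right)} = - \frac{44557}{11168}$ ($N{\left(P \right)} = -4 + \frac{1}{12 \left(-4 + 12\right) + \left(\frac{6}{5} + \frac{2}{-23}\right)} = -4 + \frac{1}{12 \cdot 8 + \left(\frac{6}{5} + 2 \left(- \frac{1}{23}\right)\right)} = -4 + \frac{1}{96 + \left(\frac{6}{5} - \frac{2}{23}\right)} = -4 + \frac{1}{96 + \frac{128}{115}} = -4 + \frac{1}{\frac{11168}{115}} = -4 + \frac{115}{11168} = - \frac{44557}{11168}$)
$298179 + N{\left(60 \right)} = 298179 - \frac{44557}{11168} = \frac{3330018515}{11168}$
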